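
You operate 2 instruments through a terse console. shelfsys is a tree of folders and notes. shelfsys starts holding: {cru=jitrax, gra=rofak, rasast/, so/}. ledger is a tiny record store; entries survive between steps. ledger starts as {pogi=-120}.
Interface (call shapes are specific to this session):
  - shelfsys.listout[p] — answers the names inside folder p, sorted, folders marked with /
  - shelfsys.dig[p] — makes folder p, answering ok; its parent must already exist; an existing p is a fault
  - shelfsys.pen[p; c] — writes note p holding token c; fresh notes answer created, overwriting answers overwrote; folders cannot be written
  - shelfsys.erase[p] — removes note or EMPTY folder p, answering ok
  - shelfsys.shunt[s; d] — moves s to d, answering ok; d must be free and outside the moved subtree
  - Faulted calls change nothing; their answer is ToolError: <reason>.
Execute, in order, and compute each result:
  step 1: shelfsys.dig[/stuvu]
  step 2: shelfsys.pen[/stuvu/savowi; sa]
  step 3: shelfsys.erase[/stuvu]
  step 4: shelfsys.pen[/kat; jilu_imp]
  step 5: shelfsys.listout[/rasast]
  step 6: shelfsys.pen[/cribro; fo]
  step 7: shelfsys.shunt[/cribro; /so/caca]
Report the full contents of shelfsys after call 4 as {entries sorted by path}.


Answer: {cru=jitrax, gra=rofak, kat=jilu_imp, rasast/, so/, stuvu/, stuvu/savowi=sa}

Derivation:
% shelfsys.dig p=/stuvu
:: ok
% shelfsys.pen p=/stuvu/savowi c=sa
:: created
% shelfsys.erase p=/stuvu
:: ToolError: not empty
% shelfsys.pen p=/kat c=jilu_imp
:: created
% shelfsys.listout p=/rasast
:: []
% shelfsys.pen p=/cribro c=fo
:: created
% shelfsys.shunt s=/cribro d=/so/caca
:: ok


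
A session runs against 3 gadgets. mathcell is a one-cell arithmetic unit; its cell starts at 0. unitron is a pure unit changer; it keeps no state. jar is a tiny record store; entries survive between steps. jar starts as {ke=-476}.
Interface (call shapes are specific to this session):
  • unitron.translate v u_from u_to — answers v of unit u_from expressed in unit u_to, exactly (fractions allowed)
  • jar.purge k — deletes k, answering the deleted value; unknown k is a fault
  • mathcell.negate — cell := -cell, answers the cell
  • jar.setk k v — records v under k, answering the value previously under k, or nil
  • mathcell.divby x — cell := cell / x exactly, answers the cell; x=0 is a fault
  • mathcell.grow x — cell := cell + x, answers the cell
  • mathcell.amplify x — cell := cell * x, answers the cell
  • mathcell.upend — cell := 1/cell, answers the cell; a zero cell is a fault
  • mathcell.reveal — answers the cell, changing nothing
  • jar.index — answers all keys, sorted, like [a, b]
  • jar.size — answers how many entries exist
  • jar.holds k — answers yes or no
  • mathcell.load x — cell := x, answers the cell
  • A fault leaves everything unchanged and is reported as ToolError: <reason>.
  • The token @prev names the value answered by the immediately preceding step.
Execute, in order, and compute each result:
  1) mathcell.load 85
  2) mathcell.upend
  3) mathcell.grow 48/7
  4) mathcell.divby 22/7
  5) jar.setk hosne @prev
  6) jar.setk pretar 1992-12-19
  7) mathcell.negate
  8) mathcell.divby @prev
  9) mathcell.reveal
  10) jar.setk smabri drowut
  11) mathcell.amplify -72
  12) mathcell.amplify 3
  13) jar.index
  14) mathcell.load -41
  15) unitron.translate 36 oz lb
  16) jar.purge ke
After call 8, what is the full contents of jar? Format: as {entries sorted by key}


Answer: {hosne=4087/1870, ke=-476, pretar=1992-12-19}

Derivation:
I try load on x='85': 85.
I use upend, → 1/85.
Next I call grow on x='48/7', yielding 4087/595.
Next I call divby on x='22/7', and observe 4087/1870.
I call setk on k='hosne', v='@prev', → nil.
Invoking setk on k='pretar', v='1992-12-19', → nil.
I try negate, and observe -4087/1870.
I use divby on x='@prev', yielding 1.
I use reveal(): 1.
I use setk on k='smabri', v='drowut', which returns nil.
I run amplify on x='-72', which returns -72.
Next I call amplify on x='3', → -216.
Calling index, which returns [hosne, ke, pretar, smabri].
Using load on x='-41', → -41.
Calling translate on v='36', u_from='oz', u_to='lb', and see 9/4.
I run purge on k='ke': -476.


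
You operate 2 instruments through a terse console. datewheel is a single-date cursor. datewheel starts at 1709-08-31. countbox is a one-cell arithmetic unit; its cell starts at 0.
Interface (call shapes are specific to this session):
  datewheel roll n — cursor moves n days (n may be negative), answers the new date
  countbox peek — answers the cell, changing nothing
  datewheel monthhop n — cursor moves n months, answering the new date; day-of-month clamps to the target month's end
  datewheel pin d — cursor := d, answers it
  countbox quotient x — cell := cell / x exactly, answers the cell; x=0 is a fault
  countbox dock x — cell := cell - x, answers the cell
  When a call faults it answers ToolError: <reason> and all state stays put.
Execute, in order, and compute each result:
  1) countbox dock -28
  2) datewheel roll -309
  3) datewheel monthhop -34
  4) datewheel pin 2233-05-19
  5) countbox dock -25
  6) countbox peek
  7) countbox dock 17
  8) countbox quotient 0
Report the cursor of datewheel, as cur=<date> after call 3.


Answer: cur=1705-12-26

Derivation:
# 1. countbox dock(x→-28) : 28
# 2. datewheel roll(n→-309) : 1708-10-26
# 3. datewheel monthhop(n→-34) : 1705-12-26
# 4. datewheel pin(d→2233-05-19) : 2233-05-19
# 5. countbox dock(x→-25) : 53
# 6. countbox peek() : 53
# 7. countbox dock(x→17) : 36
# 8. countbox quotient(x→0) : ToolError: division by zero


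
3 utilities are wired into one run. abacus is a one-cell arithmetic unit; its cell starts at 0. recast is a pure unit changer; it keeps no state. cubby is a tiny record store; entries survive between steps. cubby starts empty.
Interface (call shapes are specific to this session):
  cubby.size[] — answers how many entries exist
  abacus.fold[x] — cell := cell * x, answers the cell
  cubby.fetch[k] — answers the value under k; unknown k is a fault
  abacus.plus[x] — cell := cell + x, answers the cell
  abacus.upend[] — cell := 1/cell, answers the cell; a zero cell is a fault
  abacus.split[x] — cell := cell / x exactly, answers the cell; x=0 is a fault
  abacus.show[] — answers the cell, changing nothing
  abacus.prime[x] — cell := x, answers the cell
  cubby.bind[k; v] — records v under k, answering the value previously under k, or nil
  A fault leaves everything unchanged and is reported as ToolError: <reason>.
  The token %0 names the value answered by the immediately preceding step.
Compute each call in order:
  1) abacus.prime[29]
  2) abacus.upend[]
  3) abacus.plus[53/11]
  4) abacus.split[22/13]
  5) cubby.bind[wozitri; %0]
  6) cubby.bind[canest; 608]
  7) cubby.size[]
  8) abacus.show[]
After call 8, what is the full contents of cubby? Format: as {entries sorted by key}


Answer: {canest=608, wozitri=10062/3509}

Derivation:
I use prime with 29: 29.
Then upend(), and see 1/29.
Next I call plus with 53/11, giving 1548/319.
I use split with 22/13, which returns 10062/3509.
I invoke bind with wozitri, %0, and get nil.
I invoke bind with canest, 608, yielding nil.
I try size, — result: 2.
Calling show, and see 10062/3509.


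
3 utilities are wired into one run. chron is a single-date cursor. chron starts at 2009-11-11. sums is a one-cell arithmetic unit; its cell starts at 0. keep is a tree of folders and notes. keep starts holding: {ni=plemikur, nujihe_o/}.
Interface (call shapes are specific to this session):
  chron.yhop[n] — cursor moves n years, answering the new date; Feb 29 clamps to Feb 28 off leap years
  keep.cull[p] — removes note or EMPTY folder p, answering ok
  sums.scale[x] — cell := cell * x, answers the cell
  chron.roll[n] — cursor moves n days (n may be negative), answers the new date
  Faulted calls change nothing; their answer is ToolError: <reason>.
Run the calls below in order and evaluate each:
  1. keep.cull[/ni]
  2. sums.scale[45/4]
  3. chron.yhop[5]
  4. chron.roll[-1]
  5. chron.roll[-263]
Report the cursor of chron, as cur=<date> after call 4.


% keep.cull p→/ni
[out] ok
% sums.scale x→45/4
[out] 0
% chron.yhop n→5
[out] 2014-11-11
% chron.roll n→-1
[out] 2014-11-10
% chron.roll n→-263
[out] 2014-02-20

Answer: cur=2014-11-10


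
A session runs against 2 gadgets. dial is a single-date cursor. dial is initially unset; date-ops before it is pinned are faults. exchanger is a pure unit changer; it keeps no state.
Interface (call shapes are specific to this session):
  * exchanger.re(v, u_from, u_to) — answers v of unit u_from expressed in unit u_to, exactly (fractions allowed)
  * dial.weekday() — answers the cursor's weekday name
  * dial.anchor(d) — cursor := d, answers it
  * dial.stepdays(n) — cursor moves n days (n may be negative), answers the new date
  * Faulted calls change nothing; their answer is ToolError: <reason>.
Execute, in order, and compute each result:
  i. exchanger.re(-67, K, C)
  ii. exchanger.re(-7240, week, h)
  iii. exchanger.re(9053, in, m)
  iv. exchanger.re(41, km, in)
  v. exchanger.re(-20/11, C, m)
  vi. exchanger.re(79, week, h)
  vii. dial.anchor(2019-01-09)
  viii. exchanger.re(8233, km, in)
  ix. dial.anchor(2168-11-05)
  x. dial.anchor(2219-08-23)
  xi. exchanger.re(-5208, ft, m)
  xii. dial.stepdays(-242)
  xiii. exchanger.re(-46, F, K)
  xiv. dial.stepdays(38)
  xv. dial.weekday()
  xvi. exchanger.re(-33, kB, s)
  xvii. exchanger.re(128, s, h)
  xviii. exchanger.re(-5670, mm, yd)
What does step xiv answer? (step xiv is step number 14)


> exchanger.re v→-67 u_from→K u_to→C
  -6803/20
> exchanger.re v→-7240 u_from→week u_to→h
  -1216320
> exchanger.re v→9053 u_from→in u_to→m
  1149731/5000
> exchanger.re v→41 u_from→km u_to→in
  205000000/127
> exchanger.re v→-20/11 u_from→C u_to→m
  ToolError: incompatible units
> exchanger.re v→79 u_from→week u_to→h
  13272
> dial.anchor d→2019-01-09
  2019-01-09
> exchanger.re v→8233 u_from→km u_to→in
  41165000000/127
> dial.anchor d→2168-11-05
  2168-11-05
> dial.anchor d→2219-08-23
  2219-08-23
> exchanger.re v→-5208 u_from→ft u_to→m
  -992124/625
> dial.stepdays n→-242
  2218-12-24
> exchanger.re v→-46 u_from→F u_to→K
  13789/60
> dial.stepdays n→38
  2219-01-31
> dial.weekday
  Sunday
> exchanger.re v→-33 u_from→kB u_to→s
  ToolError: incompatible units
> exchanger.re v→128 u_from→s u_to→h
  8/225
> exchanger.re v→-5670 u_from→mm u_to→yd
  -1575/254

Answer: 2219-01-31


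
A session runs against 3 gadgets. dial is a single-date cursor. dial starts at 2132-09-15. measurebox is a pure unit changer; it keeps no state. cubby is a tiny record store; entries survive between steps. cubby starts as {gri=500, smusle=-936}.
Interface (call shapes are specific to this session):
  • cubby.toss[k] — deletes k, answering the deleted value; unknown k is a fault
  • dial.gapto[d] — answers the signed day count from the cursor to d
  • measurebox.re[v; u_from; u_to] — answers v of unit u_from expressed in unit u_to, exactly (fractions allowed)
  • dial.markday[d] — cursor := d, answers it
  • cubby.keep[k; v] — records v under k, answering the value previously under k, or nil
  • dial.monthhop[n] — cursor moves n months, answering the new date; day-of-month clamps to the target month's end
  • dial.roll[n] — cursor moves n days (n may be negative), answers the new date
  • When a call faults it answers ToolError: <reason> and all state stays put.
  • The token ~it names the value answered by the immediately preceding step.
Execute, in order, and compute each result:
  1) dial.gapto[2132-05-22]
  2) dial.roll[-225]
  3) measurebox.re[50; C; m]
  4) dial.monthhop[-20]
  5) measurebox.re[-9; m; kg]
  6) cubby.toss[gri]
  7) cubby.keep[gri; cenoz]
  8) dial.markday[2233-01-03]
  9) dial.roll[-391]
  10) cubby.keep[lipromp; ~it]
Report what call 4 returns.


% dial.gapto(d: 2132-05-22) => -116
% dial.roll(n: -225) => 2132-02-03
% measurebox.re(v: 50, u_from: C, u_to: m) => ToolError: incompatible units
% dial.monthhop(n: -20) => 2130-06-03
% measurebox.re(v: -9, u_from: m, u_to: kg) => ToolError: incompatible units
% cubby.toss(k: gri) => 500
% cubby.keep(k: gri, v: cenoz) => nil
% dial.markday(d: 2233-01-03) => 2233-01-03
% dial.roll(n: -391) => 2231-12-09
% cubby.keep(k: lipromp, v: ~it) => nil

Answer: 2130-06-03


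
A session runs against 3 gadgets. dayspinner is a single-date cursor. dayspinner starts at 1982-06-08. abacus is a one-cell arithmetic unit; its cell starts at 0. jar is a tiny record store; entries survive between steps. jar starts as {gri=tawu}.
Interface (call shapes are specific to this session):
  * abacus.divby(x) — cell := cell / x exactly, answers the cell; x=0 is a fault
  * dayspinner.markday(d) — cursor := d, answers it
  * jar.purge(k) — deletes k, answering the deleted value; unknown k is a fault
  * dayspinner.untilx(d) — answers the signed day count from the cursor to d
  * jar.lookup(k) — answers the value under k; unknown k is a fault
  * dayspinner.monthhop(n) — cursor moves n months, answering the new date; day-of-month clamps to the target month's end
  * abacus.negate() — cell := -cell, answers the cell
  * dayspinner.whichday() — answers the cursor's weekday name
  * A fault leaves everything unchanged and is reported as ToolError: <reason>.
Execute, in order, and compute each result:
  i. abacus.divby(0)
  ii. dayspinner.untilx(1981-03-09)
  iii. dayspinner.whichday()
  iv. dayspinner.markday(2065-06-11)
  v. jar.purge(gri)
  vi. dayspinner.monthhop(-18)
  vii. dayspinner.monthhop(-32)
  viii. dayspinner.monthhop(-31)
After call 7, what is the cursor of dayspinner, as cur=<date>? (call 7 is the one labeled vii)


CALL abacus.divby[x→0]
RET  ToolError: division by zero
CALL dayspinner.untilx[d→1981-03-09]
RET  -456
CALL dayspinner.whichday[]
RET  Tuesday
CALL dayspinner.markday[d→2065-06-11]
RET  2065-06-11
CALL jar.purge[k→gri]
RET  tawu
CALL dayspinner.monthhop[n→-18]
RET  2063-12-11
CALL dayspinner.monthhop[n→-32]
RET  2061-04-11
CALL dayspinner.monthhop[n→-31]
RET  2058-09-11

Answer: cur=2061-04-11


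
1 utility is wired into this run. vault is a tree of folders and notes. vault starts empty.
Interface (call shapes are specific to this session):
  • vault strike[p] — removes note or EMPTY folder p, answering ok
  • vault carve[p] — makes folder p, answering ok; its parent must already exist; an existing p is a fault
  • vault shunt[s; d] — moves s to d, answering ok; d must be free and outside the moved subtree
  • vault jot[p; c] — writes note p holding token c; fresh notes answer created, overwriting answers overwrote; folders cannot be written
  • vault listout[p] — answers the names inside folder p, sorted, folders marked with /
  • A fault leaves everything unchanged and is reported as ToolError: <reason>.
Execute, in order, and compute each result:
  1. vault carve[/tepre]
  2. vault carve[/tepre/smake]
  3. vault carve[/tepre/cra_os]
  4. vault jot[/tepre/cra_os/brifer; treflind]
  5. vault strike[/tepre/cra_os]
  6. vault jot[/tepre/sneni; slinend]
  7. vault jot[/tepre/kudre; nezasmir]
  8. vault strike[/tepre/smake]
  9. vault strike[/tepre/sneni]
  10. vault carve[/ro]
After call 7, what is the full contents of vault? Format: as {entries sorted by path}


-- vault carve(p→/tepre) -> ok
-- vault carve(p→/tepre/smake) -> ok
-- vault carve(p→/tepre/cra_os) -> ok
-- vault jot(p→/tepre/cra_os/brifer, c→treflind) -> created
-- vault strike(p→/tepre/cra_os) -> ToolError: not empty
-- vault jot(p→/tepre/sneni, c→slinend) -> created
-- vault jot(p→/tepre/kudre, c→nezasmir) -> created
-- vault strike(p→/tepre/smake) -> ok
-- vault strike(p→/tepre/sneni) -> ok
-- vault carve(p→/ro) -> ok

Answer: {tepre/, tepre/cra_os/, tepre/cra_os/brifer=treflind, tepre/kudre=nezasmir, tepre/smake/, tepre/sneni=slinend}


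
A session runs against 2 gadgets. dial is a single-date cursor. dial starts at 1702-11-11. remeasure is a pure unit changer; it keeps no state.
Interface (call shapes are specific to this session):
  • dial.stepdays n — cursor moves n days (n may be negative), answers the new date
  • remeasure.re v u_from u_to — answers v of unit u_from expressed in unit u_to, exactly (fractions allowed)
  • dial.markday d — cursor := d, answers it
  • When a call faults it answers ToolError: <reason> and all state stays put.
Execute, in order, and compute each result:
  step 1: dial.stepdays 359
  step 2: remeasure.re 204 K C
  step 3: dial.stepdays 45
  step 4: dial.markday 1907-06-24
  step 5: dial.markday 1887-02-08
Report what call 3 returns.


Answer: 1703-12-20

Derivation:
Calling stepdays using n='359', and get 1703-11-05.
Calling re using v='204', u_from='K', u_to='C', and observe -1383/20.
I call stepdays using n='45', which returns 1703-12-20.
Next I call markday using d='1907-06-24', — result: 1907-06-24.
Next I call markday using d='1887-02-08', — result: 1887-02-08.


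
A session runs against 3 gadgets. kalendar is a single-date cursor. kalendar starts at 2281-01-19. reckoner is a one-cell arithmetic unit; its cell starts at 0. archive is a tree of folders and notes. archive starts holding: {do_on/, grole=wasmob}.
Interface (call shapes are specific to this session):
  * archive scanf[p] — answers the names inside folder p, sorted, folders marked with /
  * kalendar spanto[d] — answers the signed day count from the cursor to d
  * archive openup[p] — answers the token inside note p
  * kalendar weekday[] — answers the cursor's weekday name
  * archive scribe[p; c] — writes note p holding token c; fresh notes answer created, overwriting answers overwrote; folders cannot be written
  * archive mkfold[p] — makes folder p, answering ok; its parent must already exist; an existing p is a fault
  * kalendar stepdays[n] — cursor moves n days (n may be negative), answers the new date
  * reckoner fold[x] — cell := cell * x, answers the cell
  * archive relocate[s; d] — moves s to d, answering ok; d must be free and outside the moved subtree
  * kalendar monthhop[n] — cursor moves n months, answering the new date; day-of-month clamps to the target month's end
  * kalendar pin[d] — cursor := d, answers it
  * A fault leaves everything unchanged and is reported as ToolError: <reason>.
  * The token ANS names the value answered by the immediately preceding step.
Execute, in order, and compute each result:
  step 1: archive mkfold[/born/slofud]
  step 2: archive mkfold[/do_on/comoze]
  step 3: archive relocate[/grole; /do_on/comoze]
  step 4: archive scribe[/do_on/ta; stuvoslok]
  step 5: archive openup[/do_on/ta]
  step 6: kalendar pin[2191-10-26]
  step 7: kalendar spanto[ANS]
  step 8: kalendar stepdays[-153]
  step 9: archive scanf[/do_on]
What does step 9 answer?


Answer: [comoze/, ta]

Derivation:
Invoking archive mkfold with p='/born/slofud': ToolError: no parent.
I invoke archive mkfold with p='/do_on/comoze', and see ok.
Next I call archive relocate with s='/grole', d='/do_on/comoze', which returns ToolError: exists.
Next I call archive scribe with p='/do_on/ta', c='stuvoslok', yielding created.
Calling archive openup with p='/do_on/ta': stuvoslok.
I invoke kalendar pin with d='2191-10-26', which returns 2191-10-26.
Invoking kalendar spanto with d='ANS', yielding 0.
Next I call kalendar stepdays with n='-153', giving 2191-05-26.
Using archive scanf with p='/do_on', and see [comoze/, ta].


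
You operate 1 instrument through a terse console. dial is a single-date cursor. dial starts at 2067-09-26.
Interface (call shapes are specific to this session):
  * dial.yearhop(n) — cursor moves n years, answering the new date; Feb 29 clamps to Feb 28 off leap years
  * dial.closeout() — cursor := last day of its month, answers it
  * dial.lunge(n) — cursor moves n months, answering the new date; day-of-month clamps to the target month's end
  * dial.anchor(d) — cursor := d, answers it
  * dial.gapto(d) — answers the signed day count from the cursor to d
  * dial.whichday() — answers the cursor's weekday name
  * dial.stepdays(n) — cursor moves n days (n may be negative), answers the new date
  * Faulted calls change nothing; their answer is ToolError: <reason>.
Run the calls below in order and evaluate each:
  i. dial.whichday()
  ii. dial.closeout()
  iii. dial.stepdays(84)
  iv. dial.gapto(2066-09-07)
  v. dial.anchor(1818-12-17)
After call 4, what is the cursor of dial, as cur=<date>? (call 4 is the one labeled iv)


==> dial.whichday()
<== Monday
==> dial.closeout()
<== 2067-09-30
==> dial.stepdays(n='84')
<== 2067-12-23
==> dial.gapto(d='2066-09-07')
<== -472
==> dial.anchor(d='1818-12-17')
<== 1818-12-17

Answer: cur=2067-12-23


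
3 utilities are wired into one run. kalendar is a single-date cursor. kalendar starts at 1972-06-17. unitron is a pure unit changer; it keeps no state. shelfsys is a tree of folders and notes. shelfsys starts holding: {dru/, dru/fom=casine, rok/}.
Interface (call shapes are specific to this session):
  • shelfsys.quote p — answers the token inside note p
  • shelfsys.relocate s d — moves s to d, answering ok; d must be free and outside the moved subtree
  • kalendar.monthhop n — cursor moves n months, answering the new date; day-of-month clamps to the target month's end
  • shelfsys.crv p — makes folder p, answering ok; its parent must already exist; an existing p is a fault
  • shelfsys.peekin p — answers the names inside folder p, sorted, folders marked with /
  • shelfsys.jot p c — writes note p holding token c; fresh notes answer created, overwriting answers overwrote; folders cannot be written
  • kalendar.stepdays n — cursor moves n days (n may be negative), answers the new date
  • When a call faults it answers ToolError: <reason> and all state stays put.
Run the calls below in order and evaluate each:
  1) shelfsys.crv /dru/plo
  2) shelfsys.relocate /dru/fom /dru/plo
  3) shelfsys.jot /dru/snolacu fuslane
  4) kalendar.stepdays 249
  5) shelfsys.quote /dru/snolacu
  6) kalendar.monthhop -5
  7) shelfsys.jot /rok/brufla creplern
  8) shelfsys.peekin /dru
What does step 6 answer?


Answer: 1972-09-21

Derivation:
Then shelfsys.crv(/dru/plo): ok.
Calling shelfsys.relocate(/dru/fom, /dru/plo), yielding ToolError: exists.
I run shelfsys.jot(/dru/snolacu, fuslane), and observe created.
Using kalendar.stepdays(249): 1973-02-21.
Using shelfsys.quote(/dru/snolacu): fuslane.
Then kalendar.monthhop(-5), and observe 1972-09-21.
Now I run shelfsys.jot(/rok/brufla, creplern), → created.
I call shelfsys.peekin(/dru), yielding [fom, plo/, snolacu].


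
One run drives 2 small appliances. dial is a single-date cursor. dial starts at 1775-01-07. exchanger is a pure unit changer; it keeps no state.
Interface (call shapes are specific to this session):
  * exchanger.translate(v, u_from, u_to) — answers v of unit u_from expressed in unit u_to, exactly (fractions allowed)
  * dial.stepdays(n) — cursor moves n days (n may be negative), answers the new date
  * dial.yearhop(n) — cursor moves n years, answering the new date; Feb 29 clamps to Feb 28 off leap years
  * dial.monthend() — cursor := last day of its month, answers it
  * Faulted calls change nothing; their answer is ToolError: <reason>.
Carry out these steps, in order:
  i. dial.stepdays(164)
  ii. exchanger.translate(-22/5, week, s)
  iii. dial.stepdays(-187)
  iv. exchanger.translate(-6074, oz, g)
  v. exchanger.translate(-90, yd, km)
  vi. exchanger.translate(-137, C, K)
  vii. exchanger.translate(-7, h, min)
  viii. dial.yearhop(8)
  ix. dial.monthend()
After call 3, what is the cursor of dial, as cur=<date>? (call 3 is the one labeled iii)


Answer: cur=1774-12-15

Derivation:
# 1. stepdays(164) : 1775-06-20
# 2. translate(-22/5, week, s) : -2661120
# 3. stepdays(-187) : 1774-12-15
# 4. translate(-6074, oz, g) : -137756002769/800000
# 5. translate(-90, yd, km) : -10287/125000
# 6. translate(-137, C, K) : 2723/20
# 7. translate(-7, h, min) : -420
# 8. yearhop(8) : 1782-12-15
# 9. monthend() : 1782-12-31


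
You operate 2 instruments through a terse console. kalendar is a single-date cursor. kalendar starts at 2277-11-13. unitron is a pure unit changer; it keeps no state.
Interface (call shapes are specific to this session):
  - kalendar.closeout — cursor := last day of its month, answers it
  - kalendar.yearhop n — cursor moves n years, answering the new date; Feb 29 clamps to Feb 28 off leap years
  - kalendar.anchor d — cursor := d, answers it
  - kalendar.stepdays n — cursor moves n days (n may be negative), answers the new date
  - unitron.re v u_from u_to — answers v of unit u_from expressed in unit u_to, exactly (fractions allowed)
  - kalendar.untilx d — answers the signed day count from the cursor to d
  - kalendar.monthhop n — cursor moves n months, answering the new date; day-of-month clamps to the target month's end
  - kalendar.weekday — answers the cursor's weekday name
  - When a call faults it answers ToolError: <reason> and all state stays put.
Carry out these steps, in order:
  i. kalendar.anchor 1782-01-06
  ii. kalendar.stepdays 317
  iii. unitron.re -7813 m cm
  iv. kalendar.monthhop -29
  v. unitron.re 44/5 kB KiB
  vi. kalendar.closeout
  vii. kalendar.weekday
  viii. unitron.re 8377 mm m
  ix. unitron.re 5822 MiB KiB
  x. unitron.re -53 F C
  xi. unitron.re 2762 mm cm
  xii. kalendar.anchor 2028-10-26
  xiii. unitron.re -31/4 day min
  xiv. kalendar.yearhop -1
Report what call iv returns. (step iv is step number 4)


Answer: 1780-06-19

Derivation:
$ kalendar.anchor 1782-01-06
:: 1782-01-06
$ kalendar.stepdays 317
:: 1782-11-19
$ unitron.re -7813 m cm
:: -781300
$ kalendar.monthhop -29
:: 1780-06-19
$ unitron.re 44/5 kB KiB
:: 275/32
$ kalendar.closeout
:: 1780-06-30
$ kalendar.weekday
:: Friday
$ unitron.re 8377 mm m
:: 8377/1000
$ unitron.re 5822 MiB KiB
:: 5961728
$ unitron.re -53 F C
:: -425/9
$ unitron.re 2762 mm cm
:: 1381/5
$ kalendar.anchor 2028-10-26
:: 2028-10-26
$ unitron.re -31/4 day min
:: -11160
$ kalendar.yearhop -1
:: 2027-10-26


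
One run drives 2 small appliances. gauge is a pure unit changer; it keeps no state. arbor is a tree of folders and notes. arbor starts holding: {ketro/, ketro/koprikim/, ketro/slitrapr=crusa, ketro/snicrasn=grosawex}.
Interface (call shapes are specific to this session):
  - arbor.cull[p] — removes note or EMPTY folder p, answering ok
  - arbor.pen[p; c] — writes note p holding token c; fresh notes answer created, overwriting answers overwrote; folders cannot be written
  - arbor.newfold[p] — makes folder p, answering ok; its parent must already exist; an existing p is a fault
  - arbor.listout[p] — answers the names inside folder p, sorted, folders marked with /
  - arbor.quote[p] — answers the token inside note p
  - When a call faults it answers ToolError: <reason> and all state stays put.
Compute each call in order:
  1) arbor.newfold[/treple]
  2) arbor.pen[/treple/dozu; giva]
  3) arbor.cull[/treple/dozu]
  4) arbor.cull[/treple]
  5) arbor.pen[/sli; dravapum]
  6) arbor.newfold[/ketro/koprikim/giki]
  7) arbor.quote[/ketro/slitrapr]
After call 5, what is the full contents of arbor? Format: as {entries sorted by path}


-- 1. newfold(p→/treple) -> ok
-- 2. pen(p→/treple/dozu, c→giva) -> created
-- 3. cull(p→/treple/dozu) -> ok
-- 4. cull(p→/treple) -> ok
-- 5. pen(p→/sli, c→dravapum) -> created
-- 6. newfold(p→/ketro/koprikim/giki) -> ok
-- 7. quote(p→/ketro/slitrapr) -> crusa

Answer: {ketro/, ketro/koprikim/, ketro/slitrapr=crusa, ketro/snicrasn=grosawex, sli=dravapum}


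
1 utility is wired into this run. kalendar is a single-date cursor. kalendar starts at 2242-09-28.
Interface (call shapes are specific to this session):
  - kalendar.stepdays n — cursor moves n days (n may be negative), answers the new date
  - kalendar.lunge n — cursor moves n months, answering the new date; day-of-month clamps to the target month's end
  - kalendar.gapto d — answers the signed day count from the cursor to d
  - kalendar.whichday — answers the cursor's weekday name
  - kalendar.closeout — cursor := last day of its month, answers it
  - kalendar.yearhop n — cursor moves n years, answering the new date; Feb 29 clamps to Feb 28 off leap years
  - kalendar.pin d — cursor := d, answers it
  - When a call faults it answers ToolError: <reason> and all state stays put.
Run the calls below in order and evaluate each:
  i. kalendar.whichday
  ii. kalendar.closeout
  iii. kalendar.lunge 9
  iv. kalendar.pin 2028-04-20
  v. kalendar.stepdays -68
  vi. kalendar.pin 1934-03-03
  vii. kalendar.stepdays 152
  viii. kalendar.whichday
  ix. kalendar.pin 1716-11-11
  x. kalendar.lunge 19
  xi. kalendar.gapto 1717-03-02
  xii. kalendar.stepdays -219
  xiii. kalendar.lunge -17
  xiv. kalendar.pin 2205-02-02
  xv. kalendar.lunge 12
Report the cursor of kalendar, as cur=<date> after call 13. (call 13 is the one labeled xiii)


Answer: cur=1716-06-04

Derivation:
Step: kalendar.whichday[]
Result: Wednesday
Step: kalendar.closeout[]
Result: 2242-09-30
Step: kalendar.lunge[9]
Result: 2243-06-30
Step: kalendar.pin[2028-04-20]
Result: 2028-04-20
Step: kalendar.stepdays[-68]
Result: 2028-02-12
Step: kalendar.pin[1934-03-03]
Result: 1934-03-03
Step: kalendar.stepdays[152]
Result: 1934-08-02
Step: kalendar.whichday[]
Result: Thursday
Step: kalendar.pin[1716-11-11]
Result: 1716-11-11
Step: kalendar.lunge[19]
Result: 1718-06-11
Step: kalendar.gapto[1717-03-02]
Result: -466
Step: kalendar.stepdays[-219]
Result: 1717-11-04
Step: kalendar.lunge[-17]
Result: 1716-06-04
Step: kalendar.pin[2205-02-02]
Result: 2205-02-02
Step: kalendar.lunge[12]
Result: 2206-02-02


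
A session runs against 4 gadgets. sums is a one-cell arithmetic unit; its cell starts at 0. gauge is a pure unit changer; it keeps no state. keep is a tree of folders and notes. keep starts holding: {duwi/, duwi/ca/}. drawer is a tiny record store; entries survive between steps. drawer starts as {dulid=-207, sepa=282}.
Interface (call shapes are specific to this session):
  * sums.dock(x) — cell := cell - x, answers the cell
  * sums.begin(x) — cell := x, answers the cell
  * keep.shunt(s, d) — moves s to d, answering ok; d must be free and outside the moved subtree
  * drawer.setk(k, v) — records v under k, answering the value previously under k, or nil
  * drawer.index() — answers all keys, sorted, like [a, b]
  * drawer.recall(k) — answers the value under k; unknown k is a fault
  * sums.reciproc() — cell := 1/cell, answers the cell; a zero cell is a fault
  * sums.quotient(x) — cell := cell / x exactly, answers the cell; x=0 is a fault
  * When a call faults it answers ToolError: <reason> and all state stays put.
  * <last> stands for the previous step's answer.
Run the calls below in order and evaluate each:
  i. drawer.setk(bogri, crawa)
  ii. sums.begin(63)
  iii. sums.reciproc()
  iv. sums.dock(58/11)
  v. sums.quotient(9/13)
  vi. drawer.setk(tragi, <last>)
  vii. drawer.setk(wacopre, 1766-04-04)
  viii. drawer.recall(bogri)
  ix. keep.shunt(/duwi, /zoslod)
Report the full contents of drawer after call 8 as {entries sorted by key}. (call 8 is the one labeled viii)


Answer: {bogri=crawa, dulid=-207, sepa=282, tragi=-47359/6237, wacopre=1766-04-04}

Derivation:
% drawer.setk(k→bogri, v→crawa) : nil
% sums.begin(x→63) : 63
% sums.reciproc() : 1/63
% sums.dock(x→58/11) : -3643/693
% sums.quotient(x→9/13) : -47359/6237
% drawer.setk(k→tragi, v→<last>) : nil
% drawer.setk(k→wacopre, v→1766-04-04) : nil
% drawer.recall(k→bogri) : crawa
% keep.shunt(s→/duwi, d→/zoslod) : ok


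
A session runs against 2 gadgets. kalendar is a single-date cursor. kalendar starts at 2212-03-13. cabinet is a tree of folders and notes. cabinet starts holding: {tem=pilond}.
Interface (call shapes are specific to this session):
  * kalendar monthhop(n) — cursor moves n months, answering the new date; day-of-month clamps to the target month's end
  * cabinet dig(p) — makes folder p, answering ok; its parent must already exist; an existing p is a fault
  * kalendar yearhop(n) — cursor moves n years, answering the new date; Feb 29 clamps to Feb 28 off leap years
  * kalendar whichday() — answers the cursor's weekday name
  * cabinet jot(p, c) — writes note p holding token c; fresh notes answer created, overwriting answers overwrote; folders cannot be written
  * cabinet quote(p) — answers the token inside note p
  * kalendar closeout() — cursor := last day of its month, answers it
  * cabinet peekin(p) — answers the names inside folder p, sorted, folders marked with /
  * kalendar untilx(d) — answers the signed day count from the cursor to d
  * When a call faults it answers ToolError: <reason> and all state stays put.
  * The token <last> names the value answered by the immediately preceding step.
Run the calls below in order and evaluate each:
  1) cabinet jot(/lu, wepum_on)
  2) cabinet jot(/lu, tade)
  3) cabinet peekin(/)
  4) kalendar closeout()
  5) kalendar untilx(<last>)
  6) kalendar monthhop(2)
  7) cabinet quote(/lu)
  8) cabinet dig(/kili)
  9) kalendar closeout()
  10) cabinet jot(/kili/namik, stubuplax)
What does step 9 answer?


Answer: 2212-05-31

Derivation:
Invoking cabinet jot with p→/lu, c→wepum_on, → created.
Calling cabinet jot with p→/lu, c→tade, yielding overwrote.
Now I run cabinet peekin with p→/, giving [lu, tem].
Now I run kalendar closeout(), — result: 2212-03-31.
I run kalendar untilx with d→<last>, and observe 0.
I call kalendar monthhop with n→2, yielding 2212-05-31.
Then cabinet quote with p→/lu: tade.
Now I run cabinet dig with p→/kili, — result: ok.
I try kalendar closeout(), and observe 2212-05-31.
Using cabinet jot with p→/kili/namik, c→stubuplax, giving created.


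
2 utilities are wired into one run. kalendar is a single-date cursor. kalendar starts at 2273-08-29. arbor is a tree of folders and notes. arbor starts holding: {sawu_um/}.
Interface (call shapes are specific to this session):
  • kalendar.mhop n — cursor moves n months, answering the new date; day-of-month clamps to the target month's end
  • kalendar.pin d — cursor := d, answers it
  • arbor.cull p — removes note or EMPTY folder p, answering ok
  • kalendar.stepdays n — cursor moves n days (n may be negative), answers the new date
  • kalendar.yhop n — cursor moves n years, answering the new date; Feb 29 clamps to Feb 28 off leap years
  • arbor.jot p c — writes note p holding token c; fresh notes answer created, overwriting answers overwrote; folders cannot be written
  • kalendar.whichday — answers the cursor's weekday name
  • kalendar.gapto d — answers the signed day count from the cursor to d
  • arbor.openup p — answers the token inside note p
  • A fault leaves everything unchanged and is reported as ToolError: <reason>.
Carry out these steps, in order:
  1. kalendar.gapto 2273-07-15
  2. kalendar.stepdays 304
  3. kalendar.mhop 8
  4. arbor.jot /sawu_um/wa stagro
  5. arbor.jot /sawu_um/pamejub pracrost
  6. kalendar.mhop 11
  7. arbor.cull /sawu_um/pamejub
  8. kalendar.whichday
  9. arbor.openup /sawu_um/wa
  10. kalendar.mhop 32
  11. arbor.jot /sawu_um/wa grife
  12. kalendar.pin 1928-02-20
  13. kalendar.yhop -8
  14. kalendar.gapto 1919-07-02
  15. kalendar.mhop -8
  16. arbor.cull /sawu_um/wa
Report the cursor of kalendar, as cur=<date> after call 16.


[in] gapto d: 2273-07-15
= -45
[in] stepdays n: 304
= 2274-06-29
[in] mhop n: 8
= 2275-02-28
[in] jot p: /sawu_um/wa c: stagro
= created
[in] jot p: /sawu_um/pamejub c: pracrost
= created
[in] mhop n: 11
= 2276-01-28
[in] cull p: /sawu_um/pamejub
= ok
[in] whichday
= Friday
[in] openup p: /sawu_um/wa
= stagro
[in] mhop n: 32
= 2278-09-28
[in] jot p: /sawu_um/wa c: grife
= overwrote
[in] pin d: 1928-02-20
= 1928-02-20
[in] yhop n: -8
= 1920-02-20
[in] gapto d: 1919-07-02
= -233
[in] mhop n: -8
= 1919-06-20
[in] cull p: /sawu_um/wa
= ok

Answer: cur=1919-06-20


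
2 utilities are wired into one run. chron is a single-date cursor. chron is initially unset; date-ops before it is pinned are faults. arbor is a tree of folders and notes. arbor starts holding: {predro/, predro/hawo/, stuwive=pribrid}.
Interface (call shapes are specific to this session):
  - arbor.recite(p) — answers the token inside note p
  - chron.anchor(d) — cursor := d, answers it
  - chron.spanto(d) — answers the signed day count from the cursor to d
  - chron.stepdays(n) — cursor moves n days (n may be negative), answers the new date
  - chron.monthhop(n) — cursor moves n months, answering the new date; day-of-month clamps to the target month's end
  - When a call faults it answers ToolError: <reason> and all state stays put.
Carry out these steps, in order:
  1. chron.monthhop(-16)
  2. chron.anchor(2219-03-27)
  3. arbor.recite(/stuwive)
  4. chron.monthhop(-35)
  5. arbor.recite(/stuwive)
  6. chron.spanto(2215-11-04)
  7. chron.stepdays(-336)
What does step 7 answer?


Answer: 2215-05-27

Derivation:
I try monthhop on -16, — result: ToolError: no date set.
Invoking anchor on 2219-03-27: 2219-03-27.
I try recite on /stuwive, → pribrid.
Calling monthhop on -35, yielding 2216-04-27.
I run recite on /stuwive: pribrid.
I use spanto on 2215-11-04, yielding -175.
I invoke stepdays on -336, and see 2215-05-27.


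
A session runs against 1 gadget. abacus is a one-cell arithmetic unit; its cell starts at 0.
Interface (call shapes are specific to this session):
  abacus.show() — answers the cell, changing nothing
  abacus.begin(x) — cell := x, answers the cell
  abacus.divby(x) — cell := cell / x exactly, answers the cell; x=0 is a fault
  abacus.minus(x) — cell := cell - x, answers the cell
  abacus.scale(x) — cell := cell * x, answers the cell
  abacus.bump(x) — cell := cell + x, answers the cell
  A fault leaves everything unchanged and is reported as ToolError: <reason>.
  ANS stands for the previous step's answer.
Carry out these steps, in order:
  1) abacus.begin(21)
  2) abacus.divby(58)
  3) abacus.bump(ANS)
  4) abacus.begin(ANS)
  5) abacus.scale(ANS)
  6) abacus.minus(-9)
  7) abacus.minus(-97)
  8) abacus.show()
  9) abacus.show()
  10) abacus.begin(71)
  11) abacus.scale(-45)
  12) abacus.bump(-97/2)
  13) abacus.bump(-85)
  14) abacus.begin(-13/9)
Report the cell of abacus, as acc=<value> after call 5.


Answer: acc=441/841

Derivation:
-> abacus.begin(x=21)
<- 21
-> abacus.divby(x=58)
<- 21/58
-> abacus.bump(x=ANS)
<- 21/29
-> abacus.begin(x=ANS)
<- 21/29
-> abacus.scale(x=ANS)
<- 441/841
-> abacus.minus(x=-9)
<- 8010/841
-> abacus.minus(x=-97)
<- 89587/841
-> abacus.show()
<- 89587/841
-> abacus.show()
<- 89587/841
-> abacus.begin(x=71)
<- 71
-> abacus.scale(x=-45)
<- -3195
-> abacus.bump(x=-97/2)
<- -6487/2
-> abacus.bump(x=-85)
<- -6657/2
-> abacus.begin(x=-13/9)
<- -13/9


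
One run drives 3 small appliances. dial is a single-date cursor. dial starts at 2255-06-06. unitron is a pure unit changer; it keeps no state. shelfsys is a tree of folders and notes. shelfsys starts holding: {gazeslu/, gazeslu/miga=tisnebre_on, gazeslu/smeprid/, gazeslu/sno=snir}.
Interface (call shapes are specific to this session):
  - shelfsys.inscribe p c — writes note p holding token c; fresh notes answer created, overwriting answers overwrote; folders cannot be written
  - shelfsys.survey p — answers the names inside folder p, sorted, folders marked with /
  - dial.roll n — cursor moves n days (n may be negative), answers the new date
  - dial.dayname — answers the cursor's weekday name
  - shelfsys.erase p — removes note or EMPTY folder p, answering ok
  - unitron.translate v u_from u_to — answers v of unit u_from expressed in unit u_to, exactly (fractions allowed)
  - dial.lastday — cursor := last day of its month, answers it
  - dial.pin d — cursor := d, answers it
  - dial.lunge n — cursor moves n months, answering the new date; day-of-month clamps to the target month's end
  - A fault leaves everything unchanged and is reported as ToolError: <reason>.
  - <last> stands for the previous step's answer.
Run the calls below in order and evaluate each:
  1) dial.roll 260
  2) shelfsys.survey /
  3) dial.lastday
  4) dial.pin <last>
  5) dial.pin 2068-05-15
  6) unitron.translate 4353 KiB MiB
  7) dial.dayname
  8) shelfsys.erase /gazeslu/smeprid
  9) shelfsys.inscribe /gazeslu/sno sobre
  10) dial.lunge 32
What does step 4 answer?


% dial.roll n→260
= 2256-02-21
% shelfsys.survey p→/
= [gazeslu/]
% dial.lastday
= 2256-02-29
% dial.pin d→<last>
= 2256-02-29
% dial.pin d→2068-05-15
= 2068-05-15
% unitron.translate v→4353 u_from→KiB u_to→MiB
= 4353/1024
% dial.dayname
= Tuesday
% shelfsys.erase p→/gazeslu/smeprid
= ok
% shelfsys.inscribe p→/gazeslu/sno c→sobre
= overwrote
% dial.lunge n→32
= 2071-01-15

Answer: 2256-02-29
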